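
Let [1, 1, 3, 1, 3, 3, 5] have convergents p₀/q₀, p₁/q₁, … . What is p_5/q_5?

Using pₖ = aₖpₖ₋₁ + pₖ₋₂, qₖ = aₖqₖ₋₁ + qₖ₋₂ (with p₋₁=1, p₋₂=0, q₋₁=0, q₋₂=1):
  k=0: a=1, p=1, q=1
  k=1: a=1, p=2, q=1
  k=2: a=3, p=7, q=4
  k=3: a=1, p=9, q=5
  k=4: a=3, p=34, q=19
  k=5: a=3, p=111, q=62

111/62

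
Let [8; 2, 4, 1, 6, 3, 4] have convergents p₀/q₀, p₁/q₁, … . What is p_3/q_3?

93/11

Using pₖ = aₖpₖ₋₁ + pₖ₋₂, qₖ = aₖqₖ₋₁ + qₖ₋₂ (with p₋₁=1, p₋₂=0, q₋₁=0, q₋₂=1):
  k=0: a=8, p=8, q=1
  k=1: a=2, p=17, q=2
  k=2: a=4, p=76, q=9
  k=3: a=1, p=93, q=11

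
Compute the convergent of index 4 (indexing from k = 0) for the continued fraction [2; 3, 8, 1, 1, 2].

123/53

Using pₖ = aₖpₖ₋₁ + pₖ₋₂, qₖ = aₖqₖ₋₁ + qₖ₋₂ (with p₋₁=1, p₋₂=0, q₋₁=0, q₋₂=1):
  k=0: a=2, p=2, q=1
  k=1: a=3, p=7, q=3
  k=2: a=8, p=58, q=25
  k=3: a=1, p=65, q=28
  k=4: a=1, p=123, q=53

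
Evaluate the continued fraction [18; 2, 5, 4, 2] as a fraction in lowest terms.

1901/103

Fold from the inside: start with 2/1.
  4 + 1/2 = 9/2
  5 + 2/9 = 47/9
  2 + 9/47 = 103/47
  18 + 47/103 = 1901/103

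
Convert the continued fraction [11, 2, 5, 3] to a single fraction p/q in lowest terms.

Using pₖ = aₖpₖ₋₁ + pₖ₋₂ and qₖ = aₖqₖ₋₁ + qₖ₋₂:
  k=0: a=11, p=11, q=1
  k=1: a=2, p=23, q=2
  k=2: a=5, p=126, q=11
  k=3: a=3, p=401, q=35

401/35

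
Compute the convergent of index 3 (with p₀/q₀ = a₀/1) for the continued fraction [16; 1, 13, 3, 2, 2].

Using pₖ = aₖpₖ₋₁ + pₖ₋₂, qₖ = aₖqₖ₋₁ + qₖ₋₂ (with p₋₁=1, p₋₂=0, q₋₁=0, q₋₂=1):
  k=0: a=16, p=16, q=1
  k=1: a=1, p=17, q=1
  k=2: a=13, p=237, q=14
  k=3: a=3, p=728, q=43

728/43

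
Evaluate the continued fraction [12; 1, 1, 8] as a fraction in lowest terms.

213/17

Fold from the inside: start with 8/1.
  1 + 1/8 = 9/8
  1 + 8/9 = 17/9
  12 + 9/17 = 213/17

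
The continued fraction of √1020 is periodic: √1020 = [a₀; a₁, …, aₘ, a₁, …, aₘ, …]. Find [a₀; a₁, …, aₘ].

a₀ = ⌊√1020⌋ = 31.
With m₀=0, d₀=1 and mₖ₊₁ = dₖaₖ − mₖ, dₖ₊₁ = (n − mₖ₊₁²)/dₖ, aₖ₊₁ = ⌊(a₀+mₖ₊₁)/dₖ₊₁⌋:
  k=1: m=31, d=59, a=1
  k=2: m=28, d=4, a=14
  k=3: m=28, d=59, a=1
  k=4: m=31, d=1, a=62
d=1 and a=2a₀=62 at k=4, so the next step gives (m, d) = (31, 59) again — its k=1 value — and the period has length 4.

[31; 1, 14, 1, 62]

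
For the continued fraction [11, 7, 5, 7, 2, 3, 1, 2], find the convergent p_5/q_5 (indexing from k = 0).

21398/1921

Using pₖ = aₖpₖ₋₁ + pₖ₋₂, qₖ = aₖqₖ₋₁ + qₖ₋₂ (with p₋₁=1, p₋₂=0, q₋₁=0, q₋₂=1):
  k=0: a=11, p=11, q=1
  k=1: a=7, p=78, q=7
  k=2: a=5, p=401, q=36
  k=3: a=7, p=2885, q=259
  k=4: a=2, p=6171, q=554
  k=5: a=3, p=21398, q=1921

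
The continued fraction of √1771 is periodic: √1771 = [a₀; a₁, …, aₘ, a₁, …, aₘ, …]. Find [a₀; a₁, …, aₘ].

a₀ = ⌊√1771⌋ = 42.
With m₀=0, d₀=1 and mₖ₊₁ = dₖaₖ − mₖ, dₖ₊₁ = (n − mₖ₊₁²)/dₖ, aₖ₊₁ = ⌊(a₀+mₖ₊₁)/dₖ₊₁⌋:
  k=1: m=42, d=7, a=12
  k=2: m=42, d=1, a=84
d=1 and a=2a₀=84 at k=2, so the next step gives (m, d) = (42, 7) again — its k=1 value — and the period has length 2.

[42; 12, 84]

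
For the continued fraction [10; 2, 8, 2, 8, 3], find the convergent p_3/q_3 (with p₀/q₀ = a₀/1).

Using pₖ = aₖpₖ₋₁ + pₖ₋₂, qₖ = aₖqₖ₋₁ + qₖ₋₂ (with p₋₁=1, p₋₂=0, q₋₁=0, q₋₂=1):
  k=0: a=10, p=10, q=1
  k=1: a=2, p=21, q=2
  k=2: a=8, p=178, q=17
  k=3: a=2, p=377, q=36

377/36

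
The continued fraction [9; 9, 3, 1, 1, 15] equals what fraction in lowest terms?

Using pₖ = aₖpₖ₋₁ + pₖ₋₂ and qₖ = aₖqₖ₋₁ + qₖ₋₂:
  k=0: a=9, p=9, q=1
  k=1: a=9, p=82, q=9
  k=2: a=3, p=255, q=28
  k=3: a=1, p=337, q=37
  k=4: a=1, p=592, q=65
  k=5: a=15, p=9217, q=1012

9217/1012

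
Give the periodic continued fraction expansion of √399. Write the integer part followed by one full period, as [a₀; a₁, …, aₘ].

a₀ = ⌊√399⌋ = 19.
With m₀=0, d₀=1 and mₖ₊₁ = dₖaₖ − mₖ, dₖ₊₁ = (n − mₖ₊₁²)/dₖ, aₖ₊₁ = ⌊(a₀+mₖ₊₁)/dₖ₊₁⌋:
  k=1: m=19, d=38, a=1
  k=2: m=19, d=1, a=38
d=1 and a=2a₀=38 at k=2, so the next step gives (m, d) = (19, 38) again — its k=1 value — and the period has length 2.

[19; 1, 38]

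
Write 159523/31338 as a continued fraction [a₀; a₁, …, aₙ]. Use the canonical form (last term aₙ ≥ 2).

159523 = 5*31338 + 2833
31338 = 11*2833 + 175
2833 = 16*175 + 33
175 = 5*33 + 10
33 = 3*10 + 3
10 = 3*3 + 1
3 = 3*1 + 0  (stop)
So 159523/31338 = [5; 11, 16, 5, 3, 3, 3].

[5; 11, 16, 5, 3, 3, 3]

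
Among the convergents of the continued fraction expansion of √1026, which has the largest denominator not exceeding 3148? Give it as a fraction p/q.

65632/2049

√1026 = [32; 32, 64, …] (period length 2).
Convergents:
  p_0/q_0 = 32/1
  p_1/q_1 = 1025/32
  p_2/q_2 = 65632/2049
  p_3/q_3 = 2101249/65600
q_2 = 2049 ≤ 3148 < 65600 = q_3, so the answer is 65632/2049.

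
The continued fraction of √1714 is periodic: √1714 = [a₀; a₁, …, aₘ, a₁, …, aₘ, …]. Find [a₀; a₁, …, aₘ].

[41; 2, 2, 82]

a₀ = ⌊√1714⌋ = 41.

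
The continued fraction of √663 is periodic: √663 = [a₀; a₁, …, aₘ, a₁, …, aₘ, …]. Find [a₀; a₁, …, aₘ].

[25; 1, 2, 1, 50]

a₀ = ⌊√663⌋ = 25.
With m₀=0, d₀=1 and mₖ₊₁ = dₖaₖ − mₖ, dₖ₊₁ = (n − mₖ₊₁²)/dₖ, aₖ₊₁ = ⌊(a₀+mₖ₊₁)/dₖ₊₁⌋:
  k=1: m=25, d=38, a=1
  k=2: m=13, d=13, a=2
  k=3: m=13, d=38, a=1
  k=4: m=25, d=1, a=50
d=1 and a=2a₀=50 at k=4, so the next step gives (m, d) = (25, 38) again — its k=1 value — and the period has length 4.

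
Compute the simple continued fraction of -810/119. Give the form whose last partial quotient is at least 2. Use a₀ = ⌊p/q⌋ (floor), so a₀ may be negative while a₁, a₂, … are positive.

[-7; 5, 5, 1, 3]

-810 = -7·119 + 23
119 = 5·23 + 4
23 = 5·4 + 3
4 = 1·3 + 1
3 = 3·1 + 0  (stop)
So -810/119 = [-7; 5, 5, 1, 3].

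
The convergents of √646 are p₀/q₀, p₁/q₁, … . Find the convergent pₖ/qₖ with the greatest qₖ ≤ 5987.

√646 = [25; 2, 2, 2, 50, …] (period length 4).
Convergents:
  p_0/q_0 = 25/1
  p_1/q_1 = 51/2
  p_2/q_2 = 127/5
  p_3/q_3 = 305/12
  p_4/q_4 = 15377/605
  p_5/q_5 = 31059/1222
  p_6/q_6 = 77495/3049
  p_7/q_7 = 186049/7320
q_6 = 3049 ≤ 5987 < 7320 = q_7, so the answer is 77495/3049.

77495/3049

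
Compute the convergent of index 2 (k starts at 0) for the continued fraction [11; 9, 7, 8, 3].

711/64

Using pₖ = aₖpₖ₋₁ + pₖ₋₂, qₖ = aₖqₖ₋₁ + qₖ₋₂ (with p₋₁=1, p₋₂=0, q₋₁=0, q₋₂=1):
  k=0: a=11, p=11, q=1
  k=1: a=9, p=100, q=9
  k=2: a=7, p=711, q=64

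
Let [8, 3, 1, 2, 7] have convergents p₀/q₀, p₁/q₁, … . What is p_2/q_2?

Using pₖ = aₖpₖ₋₁ + pₖ₋₂, qₖ = aₖqₖ₋₁ + qₖ₋₂ (with p₋₁=1, p₋₂=0, q₋₁=0, q₋₂=1):
  k=0: a=8, p=8, q=1
  k=1: a=3, p=25, q=3
  k=2: a=1, p=33, q=4

33/4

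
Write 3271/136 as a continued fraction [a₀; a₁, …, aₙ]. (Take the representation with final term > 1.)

[24; 19, 2, 3]

3271 = 24·136 + 7
136 = 19·7 + 3
7 = 2·3 + 1
3 = 3·1 + 0  (stop)
So 3271/136 = [24; 19, 2, 3].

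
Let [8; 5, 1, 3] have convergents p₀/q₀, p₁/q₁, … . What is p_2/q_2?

49/6

Using pₖ = aₖpₖ₋₁ + pₖ₋₂, qₖ = aₖqₖ₋₁ + qₖ₋₂ (with p₋₁=1, p₋₂=0, q₋₁=0, q₋₂=1):
  k=0: a=8, p=8, q=1
  k=1: a=5, p=41, q=5
  k=2: a=1, p=49, q=6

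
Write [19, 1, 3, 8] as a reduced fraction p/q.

652/33

Fold from the inside: start with 8/1.
  3 + 1/8 = 25/8
  1 + 8/25 = 33/25
  19 + 25/33 = 652/33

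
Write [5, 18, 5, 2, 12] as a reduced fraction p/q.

12592/2491

Using pₖ = aₖpₖ₋₁ + pₖ₋₂ and qₖ = aₖqₖ₋₁ + qₖ₋₂:
  k=0: a=5, p=5, q=1
  k=1: a=18, p=91, q=18
  k=2: a=5, p=460, q=91
  k=3: a=2, p=1011, q=200
  k=4: a=12, p=12592, q=2491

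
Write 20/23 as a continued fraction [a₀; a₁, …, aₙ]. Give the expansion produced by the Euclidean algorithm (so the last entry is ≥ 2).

20 = 0*23 + 20
23 = 1*20 + 3
20 = 6*3 + 2
3 = 1*2 + 1
2 = 2*1 + 0  (stop)
So 20/23 = [0; 1, 6, 1, 2].

[0; 1, 6, 1, 2]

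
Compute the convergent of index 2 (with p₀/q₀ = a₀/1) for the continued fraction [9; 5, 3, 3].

147/16

Using pₖ = aₖpₖ₋₁ + pₖ₋₂, qₖ = aₖqₖ₋₁ + qₖ₋₂ (with p₋₁=1, p₋₂=0, q₋₁=0, q₋₂=1):
  k=0: a=9, p=9, q=1
  k=1: a=5, p=46, q=5
  k=2: a=3, p=147, q=16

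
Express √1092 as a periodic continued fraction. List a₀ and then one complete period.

[33; 22, 66]

a₀ = ⌊√1092⌋ = 33.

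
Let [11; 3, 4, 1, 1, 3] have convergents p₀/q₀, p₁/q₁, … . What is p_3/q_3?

Using pₖ = aₖpₖ₋₁ + pₖ₋₂, qₖ = aₖqₖ₋₁ + qₖ₋₂ (with p₋₁=1, p₋₂=0, q₋₁=0, q₋₂=1):
  k=0: a=11, p=11, q=1
  k=1: a=3, p=34, q=3
  k=2: a=4, p=147, q=13
  k=3: a=1, p=181, q=16

181/16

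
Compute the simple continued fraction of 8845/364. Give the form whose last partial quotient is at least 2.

[24; 3, 2, 1, 17, 2]

8845 = 24*364 + 109
364 = 3*109 + 37
109 = 2*37 + 35
37 = 1*35 + 2
35 = 17*2 + 1
2 = 2*1 + 0  (stop)
So 8845/364 = [24; 3, 2, 1, 17, 2].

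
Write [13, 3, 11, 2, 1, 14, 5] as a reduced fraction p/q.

104059/7810

Using pₖ = aₖpₖ₋₁ + pₖ₋₂ and qₖ = aₖqₖ₋₁ + qₖ₋₂:
  k=0: a=13, p=13, q=1
  k=1: a=3, p=40, q=3
  k=2: a=11, p=453, q=34
  k=3: a=2, p=946, q=71
  k=4: a=1, p=1399, q=105
  k=5: a=14, p=20532, q=1541
  k=6: a=5, p=104059, q=7810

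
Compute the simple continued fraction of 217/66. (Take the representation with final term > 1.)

217 = 3*66 + 19
66 = 3*19 + 9
19 = 2*9 + 1
9 = 9*1 + 0  (stop)
So 217/66 = [3; 3, 2, 9].

[3; 3, 2, 9]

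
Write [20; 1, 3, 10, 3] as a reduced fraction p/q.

2636/127

Using pₖ = aₖpₖ₋₁ + pₖ₋₂ and qₖ = aₖqₖ₋₁ + qₖ₋₂:
  k=0: a=20, p=20, q=1
  k=1: a=1, p=21, q=1
  k=2: a=3, p=83, q=4
  k=3: a=10, p=851, q=41
  k=4: a=3, p=2636, q=127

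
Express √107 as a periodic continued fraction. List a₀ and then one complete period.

[10; 2, 1, 9, 1, 2, 20]

a₀ = ⌊√107⌋ = 10.
With m₀=0, d₀=1 and mₖ₊₁ = dₖaₖ − mₖ, dₖ₊₁ = (n − mₖ₊₁²)/dₖ, aₖ₊₁ = ⌊(a₀+mₖ₊₁)/dₖ₊₁⌋:
  k=1: m=10, d=7, a=2
  k=2: m=4, d=13, a=1
  k=3: m=9, d=2, a=9
  k=4: m=9, d=13, a=1
  k=5: m=4, d=7, a=2
  k=6: m=10, d=1, a=20
d=1 and a=2a₀=20 at k=6, so the next step gives (m, d) = (10, 7) again — its k=1 value — and the period has length 6.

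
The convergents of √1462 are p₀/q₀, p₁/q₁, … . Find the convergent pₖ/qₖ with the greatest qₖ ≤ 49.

650/17

√1462 = [38; 4, 4, 4, 76, …] (period length 4).
Convergents:
  p_0/q_0 = 38/1
  p_1/q_1 = 153/4
  p_2/q_2 = 650/17
  p_3/q_3 = 2753/72
q_2 = 17 ≤ 49 < 72 = q_3, so the answer is 650/17.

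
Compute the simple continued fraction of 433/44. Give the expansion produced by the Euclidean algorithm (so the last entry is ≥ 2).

[9; 1, 5, 3, 2]

433 = 9×44 + 37
44 = 1×37 + 7
37 = 5×7 + 2
7 = 3×2 + 1
2 = 2×1 + 0  (stop)
So 433/44 = [9; 1, 5, 3, 2].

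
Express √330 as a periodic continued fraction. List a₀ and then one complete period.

[18; 6, 36]

a₀ = ⌊√330⌋ = 18.
With m₀=0, d₀=1 and mₖ₊₁ = dₖaₖ − mₖ, dₖ₊₁ = (n − mₖ₊₁²)/dₖ, aₖ₊₁ = ⌊(a₀+mₖ₊₁)/dₖ₊₁⌋:
  k=1: m=18, d=6, a=6
  k=2: m=18, d=1, a=36
d=1 and a=2a₀=36 at k=2, so the next step gives (m, d) = (18, 6) again — its k=1 value — and the period has length 2.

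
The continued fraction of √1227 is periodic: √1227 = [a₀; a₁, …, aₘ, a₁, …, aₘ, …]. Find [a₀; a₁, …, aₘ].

[35; 35, 70]

a₀ = ⌊√1227⌋ = 35.
With m₀=0, d₀=1 and mₖ₊₁ = dₖaₖ − mₖ, dₖ₊₁ = (n − mₖ₊₁²)/dₖ, aₖ₊₁ = ⌊(a₀+mₖ₊₁)/dₖ₊₁⌋:
  k=1: m=35, d=2, a=35
  k=2: m=35, d=1, a=70
d=1 and a=2a₀=70 at k=2, so the next step gives (m, d) = (35, 2) again — its k=1 value — and the period has length 2.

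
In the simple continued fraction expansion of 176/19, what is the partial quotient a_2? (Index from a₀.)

1

176 = 9·19 + 5   →  a_0 = 9
19 = 3·5 + 4   →  a_1 = 3
5 = 1·4 + 1   →  a_2 = 1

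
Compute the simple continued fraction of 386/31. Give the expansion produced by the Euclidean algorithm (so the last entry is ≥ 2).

386 = 12*31 + 14
31 = 2*14 + 3
14 = 4*3 + 2
3 = 1*2 + 1
2 = 2*1 + 0  (stop)
So 386/31 = [12; 2, 4, 1, 2].

[12; 2, 4, 1, 2]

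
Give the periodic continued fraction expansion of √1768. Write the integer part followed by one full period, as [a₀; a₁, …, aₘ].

a₀ = ⌊√1768⌋ = 42.
With m₀=0, d₀=1 and mₖ₊₁ = dₖaₖ − mₖ, dₖ₊₁ = (n − mₖ₊₁²)/dₖ, aₖ₊₁ = ⌊(a₀+mₖ₊₁)/dₖ₊₁⌋:
  k=1: m=42, d=4, a=21
  k=2: m=42, d=1, a=84
d=1 and a=2a₀=84 at k=2, so the next step gives (m, d) = (42, 4) again — its k=1 value — and the period has length 2.

[42; 21, 84]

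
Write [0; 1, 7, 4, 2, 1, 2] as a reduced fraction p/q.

253/288

Fold from the inside: start with 2/1.
  1 + 1/2 = 3/2
  2 + 2/3 = 8/3
  4 + 3/8 = 35/8
  7 + 8/35 = 253/35
  1 + 35/253 = 288/253
  0 + 253/288 = 253/288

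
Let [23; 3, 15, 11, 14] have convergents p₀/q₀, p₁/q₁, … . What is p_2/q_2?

1073/46

Using pₖ = aₖpₖ₋₁ + pₖ₋₂, qₖ = aₖqₖ₋₁ + qₖ₋₂ (with p₋₁=1, p₋₂=0, q₋₁=0, q₋₂=1):
  k=0: a=23, p=23, q=1
  k=1: a=3, p=70, q=3
  k=2: a=15, p=1073, q=46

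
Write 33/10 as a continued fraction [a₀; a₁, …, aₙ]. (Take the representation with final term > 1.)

[3; 3, 3]

33 = 3*10 + 3
10 = 3*3 + 1
3 = 3*1 + 0  (stop)
So 33/10 = [3; 3, 3].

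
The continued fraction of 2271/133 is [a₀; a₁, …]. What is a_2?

3

2271 = 17·133 + 10   →  a_0 = 17
133 = 13·10 + 3   →  a_1 = 13
10 = 3·3 + 1   →  a_2 = 3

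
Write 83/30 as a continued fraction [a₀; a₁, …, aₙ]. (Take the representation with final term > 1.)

[2; 1, 3, 3, 2]

83 = 2×30 + 23
30 = 1×23 + 7
23 = 3×7 + 2
7 = 3×2 + 1
2 = 2×1 + 0  (stop)
So 83/30 = [2; 1, 3, 3, 2].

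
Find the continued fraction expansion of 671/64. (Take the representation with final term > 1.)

671 = 10*64 + 31
64 = 2*31 + 2
31 = 15*2 + 1
2 = 2*1 + 0  (stop)
So 671/64 = [10; 2, 15, 2].

[10; 2, 15, 2]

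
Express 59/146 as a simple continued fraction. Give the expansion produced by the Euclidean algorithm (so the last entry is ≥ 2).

59 = 0·146 + 59
146 = 2·59 + 28
59 = 2·28 + 3
28 = 9·3 + 1
3 = 3·1 + 0  (stop)
So 59/146 = [0; 2, 2, 9, 3].

[0; 2, 2, 9, 3]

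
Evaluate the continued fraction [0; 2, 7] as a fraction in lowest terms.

7/15

Fold from the inside: start with 7/1.
  2 + 1/7 = 15/7
  0 + 7/15 = 7/15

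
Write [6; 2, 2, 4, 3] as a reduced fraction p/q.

455/71

Fold from the inside: start with 3/1.
  4 + 1/3 = 13/3
  2 + 3/13 = 29/13
  2 + 13/29 = 71/29
  6 + 29/71 = 455/71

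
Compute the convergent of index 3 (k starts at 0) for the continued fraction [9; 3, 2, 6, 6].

418/45

Using pₖ = aₖpₖ₋₁ + pₖ₋₂, qₖ = aₖqₖ₋₁ + qₖ₋₂ (with p₋₁=1, p₋₂=0, q₋₁=0, q₋₂=1):
  k=0: a=9, p=9, q=1
  k=1: a=3, p=28, q=3
  k=2: a=2, p=65, q=7
  k=3: a=6, p=418, q=45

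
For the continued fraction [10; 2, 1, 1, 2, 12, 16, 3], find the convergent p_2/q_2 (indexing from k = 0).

31/3

Using pₖ = aₖpₖ₋₁ + pₖ₋₂, qₖ = aₖqₖ₋₁ + qₖ₋₂ (with p₋₁=1, p₋₂=0, q₋₁=0, q₋₂=1):
  k=0: a=10, p=10, q=1
  k=1: a=2, p=21, q=2
  k=2: a=1, p=31, q=3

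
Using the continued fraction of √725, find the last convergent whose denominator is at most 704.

9801/364

√725 = [26; 1, 12, 2, 12, 1, 52, …] (period length 6).
Convergents:
  p_0/q_0 = 26/1
  p_1/q_1 = 27/1
  p_2/q_2 = 350/13
  p_3/q_3 = 727/27
  p_4/q_4 = 9074/337
  p_5/q_5 = 9801/364
  p_6/q_6 = 518726/19265
q_5 = 364 ≤ 704 < 19265 = q_6, so the answer is 9801/364.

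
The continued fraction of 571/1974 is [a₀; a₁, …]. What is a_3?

571 = 0·1974 + 571   →  a_0 = 0
1974 = 3·571 + 261   →  a_1 = 3
571 = 2·261 + 49   →  a_2 = 2
261 = 5·49 + 16   →  a_3 = 5

5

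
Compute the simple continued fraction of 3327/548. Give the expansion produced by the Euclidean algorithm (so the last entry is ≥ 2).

[6; 14, 19, 2]

3327 = 6*548 + 39
548 = 14*39 + 2
39 = 19*2 + 1
2 = 2*1 + 0  (stop)
So 3327/548 = [6; 14, 19, 2].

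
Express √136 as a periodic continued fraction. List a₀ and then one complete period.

a₀ = ⌊√136⌋ = 11.
With m₀=0, d₀=1 and mₖ₊₁ = dₖaₖ − mₖ, dₖ₊₁ = (n − mₖ₊₁²)/dₖ, aₖ₊₁ = ⌊(a₀+mₖ₊₁)/dₖ₊₁⌋:
  k=1: m=11, d=15, a=1
  k=2: m=4, d=8, a=1
  k=3: m=4, d=15, a=1
  k=4: m=11, d=1, a=22
d=1 and a=2a₀=22 at k=4, so the next step gives (m, d) = (11, 15) again — its k=1 value — and the period has length 4.

[11; 1, 1, 1, 22]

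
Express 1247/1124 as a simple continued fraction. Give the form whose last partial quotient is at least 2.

[1; 9, 7, 4, 4]

1247 = 1*1124 + 123
1124 = 9*123 + 17
123 = 7*17 + 4
17 = 4*4 + 1
4 = 4*1 + 0  (stop)
So 1247/1124 = [1; 9, 7, 4, 4].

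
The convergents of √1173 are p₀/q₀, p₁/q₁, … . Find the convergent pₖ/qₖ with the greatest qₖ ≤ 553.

9350/273

√1173 = [34; 4, 68, …] (period length 2).
Convergents:
  p_0/q_0 = 34/1
  p_1/q_1 = 137/4
  p_2/q_2 = 9350/273
  p_3/q_3 = 37537/1096
q_2 = 273 ≤ 553 < 1096 = q_3, so the answer is 9350/273.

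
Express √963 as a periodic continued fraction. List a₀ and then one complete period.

[31; 31, 62]

a₀ = ⌊√963⌋ = 31.
With m₀=0, d₀=1 and mₖ₊₁ = dₖaₖ − mₖ, dₖ₊₁ = (n − mₖ₊₁²)/dₖ, aₖ₊₁ = ⌊(a₀+mₖ₊₁)/dₖ₊₁⌋:
  k=1: m=31, d=2, a=31
  k=2: m=31, d=1, a=62
d=1 and a=2a₀=62 at k=2, so the next step gives (m, d) = (31, 2) again — its k=1 value — and the period has length 2.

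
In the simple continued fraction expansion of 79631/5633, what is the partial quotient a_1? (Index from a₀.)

79631 = 14·5633 + 769   →  a_0 = 14
5633 = 7·769 + 250   →  a_1 = 7

7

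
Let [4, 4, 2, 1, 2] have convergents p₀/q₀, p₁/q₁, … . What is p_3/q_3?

Using pₖ = aₖpₖ₋₁ + pₖ₋₂, qₖ = aₖqₖ₋₁ + qₖ₋₂ (with p₋₁=1, p₋₂=0, q₋₁=0, q₋₂=1):
  k=0: a=4, p=4, q=1
  k=1: a=4, p=17, q=4
  k=2: a=2, p=38, q=9
  k=3: a=1, p=55, q=13

55/13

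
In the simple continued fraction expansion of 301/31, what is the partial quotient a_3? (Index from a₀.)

301 = 9·31 + 22   →  a_0 = 9
31 = 1·22 + 9   →  a_1 = 1
22 = 2·9 + 4   →  a_2 = 2
9 = 2·4 + 1   →  a_3 = 2

2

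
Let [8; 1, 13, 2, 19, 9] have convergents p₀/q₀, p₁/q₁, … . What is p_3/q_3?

259/29

Using pₖ = aₖpₖ₋₁ + pₖ₋₂, qₖ = aₖqₖ₋₁ + qₖ₋₂ (with p₋₁=1, p₋₂=0, q₋₁=0, q₋₂=1):
  k=0: a=8, p=8, q=1
  k=1: a=1, p=9, q=1
  k=2: a=13, p=125, q=14
  k=3: a=2, p=259, q=29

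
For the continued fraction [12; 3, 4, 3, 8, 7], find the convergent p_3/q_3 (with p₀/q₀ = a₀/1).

Using pₖ = aₖpₖ₋₁ + pₖ₋₂, qₖ = aₖqₖ₋₁ + qₖ₋₂ (with p₋₁=1, p₋₂=0, q₋₁=0, q₋₂=1):
  k=0: a=12, p=12, q=1
  k=1: a=3, p=37, q=3
  k=2: a=4, p=160, q=13
  k=3: a=3, p=517, q=42

517/42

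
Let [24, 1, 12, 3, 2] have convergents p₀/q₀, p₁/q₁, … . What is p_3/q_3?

997/40

Using pₖ = aₖpₖ₋₁ + pₖ₋₂, qₖ = aₖqₖ₋₁ + qₖ₋₂ (with p₋₁=1, p₋₂=0, q₋₁=0, q₋₂=1):
  k=0: a=24, p=24, q=1
  k=1: a=1, p=25, q=1
  k=2: a=12, p=324, q=13
  k=3: a=3, p=997, q=40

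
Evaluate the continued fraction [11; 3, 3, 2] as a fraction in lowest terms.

Fold from the inside: start with 2/1.
  3 + 1/2 = 7/2
  3 + 2/7 = 23/7
  11 + 7/23 = 260/23

260/23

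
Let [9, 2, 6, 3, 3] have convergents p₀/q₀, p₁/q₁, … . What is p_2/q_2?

123/13

Using pₖ = aₖpₖ₋₁ + pₖ₋₂, qₖ = aₖqₖ₋₁ + qₖ₋₂ (with p₋₁=1, p₋₂=0, q₋₁=0, q₋₂=1):
  k=0: a=9, p=9, q=1
  k=1: a=2, p=19, q=2
  k=2: a=6, p=123, q=13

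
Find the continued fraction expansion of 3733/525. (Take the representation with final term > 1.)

[7; 9, 19, 3]

3733 = 7*525 + 58
525 = 9*58 + 3
58 = 19*3 + 1
3 = 3*1 + 0  (stop)
So 3733/525 = [7; 9, 19, 3].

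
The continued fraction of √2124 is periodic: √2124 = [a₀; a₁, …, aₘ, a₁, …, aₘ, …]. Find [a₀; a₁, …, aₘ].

[46; 11, 1, 1, 22, 1, 1, 11, 92]

a₀ = ⌊√2124⌋ = 46.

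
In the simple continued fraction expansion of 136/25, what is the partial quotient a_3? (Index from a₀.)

1

136 = 5·25 + 11   →  a_0 = 5
25 = 2·11 + 3   →  a_1 = 2
11 = 3·3 + 2   →  a_2 = 3
3 = 1·2 + 1   →  a_3 = 1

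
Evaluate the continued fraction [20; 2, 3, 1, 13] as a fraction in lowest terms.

Using pₖ = aₖpₖ₋₁ + pₖ₋₂ and qₖ = aₖqₖ₋₁ + qₖ₋₂:
  k=0: a=20, p=20, q=1
  k=1: a=2, p=41, q=2
  k=2: a=3, p=143, q=7
  k=3: a=1, p=184, q=9
  k=4: a=13, p=2535, q=124

2535/124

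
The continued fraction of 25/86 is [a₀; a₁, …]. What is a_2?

25 = 0·86 + 25   →  a_0 = 0
86 = 3·25 + 11   →  a_1 = 3
25 = 2·11 + 3   →  a_2 = 2

2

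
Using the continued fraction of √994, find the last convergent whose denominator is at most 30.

√994 = [31; 1, 1, 8, 1, 1, 62, …] (period length 6).
Convergents:
  p_0/q_0 = 31/1
  p_1/q_1 = 32/1
  p_2/q_2 = 63/2
  p_3/q_3 = 536/17
  p_4/q_4 = 599/19
  p_5/q_5 = 1135/36
q_4 = 19 ≤ 30 < 36 = q_5, so the answer is 599/19.

599/19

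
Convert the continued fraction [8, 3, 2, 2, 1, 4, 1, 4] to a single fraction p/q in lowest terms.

Fold from the inside: start with 4/1.
  1 + 1/4 = 5/4
  4 + 4/5 = 24/5
  1 + 5/24 = 29/24
  2 + 24/29 = 82/29
  2 + 29/82 = 193/82
  3 + 82/193 = 661/193
  8 + 193/661 = 5481/661

5481/661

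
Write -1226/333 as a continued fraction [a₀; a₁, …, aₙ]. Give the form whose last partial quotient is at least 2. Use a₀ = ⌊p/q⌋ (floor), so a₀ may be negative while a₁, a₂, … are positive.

[-4; 3, 7, 15]

-1226 = -4*333 + 106
333 = 3*106 + 15
106 = 7*15 + 1
15 = 15*1 + 0  (stop)
So -1226/333 = [-4; 3, 7, 15].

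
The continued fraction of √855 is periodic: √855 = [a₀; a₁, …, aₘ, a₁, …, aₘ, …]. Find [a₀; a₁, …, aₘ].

[29; 4, 6, 4, 58]

a₀ = ⌊√855⌋ = 29.
With m₀=0, d₀=1 and mₖ₊₁ = dₖaₖ − mₖ, dₖ₊₁ = (n − mₖ₊₁²)/dₖ, aₖ₊₁ = ⌊(a₀+mₖ₊₁)/dₖ₊₁⌋:
  k=1: m=29, d=14, a=4
  k=2: m=27, d=9, a=6
  k=3: m=27, d=14, a=4
  k=4: m=29, d=1, a=58
d=1 and a=2a₀=58 at k=4, so the next step gives (m, d) = (29, 14) again — its k=1 value — and the period has length 4.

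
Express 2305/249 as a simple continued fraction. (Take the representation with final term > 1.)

[9; 3, 1, 8, 7]

2305 = 9·249 + 64
249 = 3·64 + 57
64 = 1·57 + 7
57 = 8·7 + 1
7 = 7·1 + 0  (stop)
So 2305/249 = [9; 3, 1, 8, 7].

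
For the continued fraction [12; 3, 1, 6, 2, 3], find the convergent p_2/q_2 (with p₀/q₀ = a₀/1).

49/4

Using pₖ = aₖpₖ₋₁ + pₖ₋₂, qₖ = aₖqₖ₋₁ + qₖ₋₂ (with p₋₁=1, p₋₂=0, q₋₁=0, q₋₂=1):
  k=0: a=12, p=12, q=1
  k=1: a=3, p=37, q=3
  k=2: a=1, p=49, q=4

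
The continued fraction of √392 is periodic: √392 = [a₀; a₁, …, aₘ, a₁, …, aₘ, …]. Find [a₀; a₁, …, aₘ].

[19; 1, 3, 1, 38]

a₀ = ⌊√392⌋ = 19.
With m₀=0, d₀=1 and mₖ₊₁ = dₖaₖ − mₖ, dₖ₊₁ = (n − mₖ₊₁²)/dₖ, aₖ₊₁ = ⌊(a₀+mₖ₊₁)/dₖ₊₁⌋:
  k=1: m=19, d=31, a=1
  k=2: m=12, d=8, a=3
  k=3: m=12, d=31, a=1
  k=4: m=19, d=1, a=38
d=1 and a=2a₀=38 at k=4, so the next step gives (m, d) = (19, 31) again — its k=1 value — and the period has length 4.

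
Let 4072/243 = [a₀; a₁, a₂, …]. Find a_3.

4072 = 16·243 + 184   →  a_0 = 16
243 = 1·184 + 59   →  a_1 = 1
184 = 3·59 + 7   →  a_2 = 3
59 = 8·7 + 3   →  a_3 = 8

8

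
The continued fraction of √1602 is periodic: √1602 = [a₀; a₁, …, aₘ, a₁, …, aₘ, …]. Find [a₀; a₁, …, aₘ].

a₀ = ⌊√1602⌋ = 40.
With m₀=0, d₀=1 and mₖ₊₁ = dₖaₖ − mₖ, dₖ₊₁ = (n − mₖ₊₁²)/dₖ, aₖ₊₁ = ⌊(a₀+mₖ₊₁)/dₖ₊₁⌋:
  k=1: m=40, d=2, a=40
  k=2: m=40, d=1, a=80
d=1 and a=2a₀=80 at k=2, so the next step gives (m, d) = (40, 2) again — its k=1 value — and the period has length 2.

[40; 40, 80]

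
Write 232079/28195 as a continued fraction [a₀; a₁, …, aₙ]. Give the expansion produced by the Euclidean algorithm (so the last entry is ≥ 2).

232079 = 8*28195 + 6519
28195 = 4*6519 + 2119
6519 = 3*2119 + 162
2119 = 13*162 + 13
162 = 12*13 + 6
13 = 2*6 + 1
6 = 6*1 + 0  (stop)
So 232079/28195 = [8; 4, 3, 13, 12, 2, 6].

[8; 4, 3, 13, 12, 2, 6]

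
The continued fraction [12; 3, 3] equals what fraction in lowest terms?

Using pₖ = aₖpₖ₋₁ + pₖ₋₂ and qₖ = aₖqₖ₋₁ + qₖ₋₂:
  k=0: a=12, p=12, q=1
  k=1: a=3, p=37, q=3
  k=2: a=3, p=123, q=10

123/10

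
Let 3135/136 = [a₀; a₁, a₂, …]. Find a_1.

19

3135 = 23·136 + 7   →  a_0 = 23
136 = 19·7 + 3   →  a_1 = 19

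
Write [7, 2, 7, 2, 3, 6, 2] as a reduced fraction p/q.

Fold from the inside: start with 2/1.
  6 + 1/2 = 13/2
  3 + 2/13 = 41/13
  2 + 13/41 = 95/41
  7 + 41/95 = 706/95
  2 + 95/706 = 1507/706
  7 + 706/1507 = 11255/1507

11255/1507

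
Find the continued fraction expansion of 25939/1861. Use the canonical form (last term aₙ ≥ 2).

[13; 1, 15, 5, 2, 10]

25939 = 13*1861 + 1746
1861 = 1*1746 + 115
1746 = 15*115 + 21
115 = 5*21 + 10
21 = 2*10 + 1
10 = 10*1 + 0  (stop)
So 25939/1861 = [13; 1, 15, 5, 2, 10].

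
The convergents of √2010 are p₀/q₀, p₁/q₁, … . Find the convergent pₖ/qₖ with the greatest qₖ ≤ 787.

24165/539

√2010 = [44; 1, 4, 1, 88, …] (period length 4).
Convergents:
  p_0/q_0 = 44/1
  p_1/q_1 = 45/1
  p_2/q_2 = 224/5
  p_3/q_3 = 269/6
  p_4/q_4 = 23896/533
  p_5/q_5 = 24165/539
  p_6/q_6 = 120556/2689
q_5 = 539 ≤ 787 < 2689 = q_6, so the answer is 24165/539.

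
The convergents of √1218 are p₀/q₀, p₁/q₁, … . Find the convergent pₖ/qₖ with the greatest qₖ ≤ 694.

24046/689

√1218 = [34; 1, 8, 1, 68, …] (period length 4).
Convergents:
  p_0/q_0 = 34/1
  p_1/q_1 = 35/1
  p_2/q_2 = 314/9
  p_3/q_3 = 349/10
  p_4/q_4 = 24046/689
  p_5/q_5 = 24395/699
q_4 = 689 ≤ 694 < 699 = q_5, so the answer is 24046/689.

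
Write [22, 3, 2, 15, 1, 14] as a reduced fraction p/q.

38289/1718

Fold from the inside: start with 14/1.
  1 + 1/14 = 15/14
  15 + 14/15 = 239/15
  2 + 15/239 = 493/239
  3 + 239/493 = 1718/493
  22 + 493/1718 = 38289/1718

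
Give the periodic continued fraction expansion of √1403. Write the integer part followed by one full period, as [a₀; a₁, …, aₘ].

[37; 2, 5, 3, 1, 3, 5, 2, 74]

a₀ = ⌊√1403⌋ = 37.
With m₀=0, d₀=1 and mₖ₊₁ = dₖaₖ − mₖ, dₖ₊₁ = (n − mₖ₊₁²)/dₖ, aₖ₊₁ = ⌊(a₀+mₖ₊₁)/dₖ₊₁⌋:
  k=1: m=37, d=34, a=2
  k=2: m=31, d=13, a=5
  k=3: m=34, d=19, a=3
  k=4: m=23, d=46, a=1
  k=5: m=23, d=19, a=3
  k=6: m=34, d=13, a=5
  k=7: m=31, d=34, a=2
  k=8: m=37, d=1, a=74
d=1 and a=2a₀=74 at k=8, so the next step gives (m, d) = (37, 34) again — its k=1 value — and the period has length 8.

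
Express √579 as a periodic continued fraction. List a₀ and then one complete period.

[24; 16, 48]

a₀ = ⌊√579⌋ = 24.
With m₀=0, d₀=1 and mₖ₊₁ = dₖaₖ − mₖ, dₖ₊₁ = (n − mₖ₊₁²)/dₖ, aₖ₊₁ = ⌊(a₀+mₖ₊₁)/dₖ₊₁⌋:
  k=1: m=24, d=3, a=16
  k=2: m=24, d=1, a=48
d=1 and a=2a₀=48 at k=2, so the next step gives (m, d) = (24, 3) again — its k=1 value — and the period has length 2.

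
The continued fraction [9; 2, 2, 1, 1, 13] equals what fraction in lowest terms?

1535/163

Using pₖ = aₖpₖ₋₁ + pₖ₋₂ and qₖ = aₖqₖ₋₁ + qₖ₋₂:
  k=0: a=9, p=9, q=1
  k=1: a=2, p=19, q=2
  k=2: a=2, p=47, q=5
  k=3: a=1, p=66, q=7
  k=4: a=1, p=113, q=12
  k=5: a=13, p=1535, q=163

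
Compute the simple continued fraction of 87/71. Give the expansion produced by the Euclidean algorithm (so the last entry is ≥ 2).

[1; 4, 2, 3, 2]

87 = 1·71 + 16
71 = 4·16 + 7
16 = 2·7 + 2
7 = 3·2 + 1
2 = 2·1 + 0  (stop)
So 87/71 = [1; 4, 2, 3, 2].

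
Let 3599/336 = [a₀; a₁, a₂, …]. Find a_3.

3599 = 10·336 + 239   →  a_0 = 10
336 = 1·239 + 97   →  a_1 = 1
239 = 2·97 + 45   →  a_2 = 2
97 = 2·45 + 7   →  a_3 = 2

2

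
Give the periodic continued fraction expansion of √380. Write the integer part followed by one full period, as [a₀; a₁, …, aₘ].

[19; 2, 38]

a₀ = ⌊√380⌋ = 19.
With m₀=0, d₀=1 and mₖ₊₁ = dₖaₖ − mₖ, dₖ₊₁ = (n − mₖ₊₁²)/dₖ, aₖ₊₁ = ⌊(a₀+mₖ₊₁)/dₖ₊₁⌋:
  k=1: m=19, d=19, a=2
  k=2: m=19, d=1, a=38
d=1 and a=2a₀=38 at k=2, so the next step gives (m, d) = (19, 19) again — its k=1 value — and the period has length 2.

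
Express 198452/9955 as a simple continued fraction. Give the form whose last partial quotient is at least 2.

198452 = 19*9955 + 9307
9955 = 1*9307 + 648
9307 = 14*648 + 235
648 = 2*235 + 178
235 = 1*178 + 57
178 = 3*57 + 7
57 = 8*7 + 1
7 = 7*1 + 0  (stop)
So 198452/9955 = [19; 1, 14, 2, 1, 3, 8, 7].

[19; 1, 14, 2, 1, 3, 8, 7]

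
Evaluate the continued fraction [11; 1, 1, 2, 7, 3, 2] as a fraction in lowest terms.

3119/269

Fold from the inside: start with 2/1.
  3 + 1/2 = 7/2
  7 + 2/7 = 51/7
  2 + 7/51 = 109/51
  1 + 51/109 = 160/109
  1 + 109/160 = 269/160
  11 + 160/269 = 3119/269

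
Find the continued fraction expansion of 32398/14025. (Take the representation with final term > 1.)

32398 = 2*14025 + 4348
14025 = 3*4348 + 981
4348 = 4*981 + 424
981 = 2*424 + 133
424 = 3*133 + 25
133 = 5*25 + 8
25 = 3*8 + 1
8 = 8*1 + 0  (stop)
So 32398/14025 = [2; 3, 4, 2, 3, 5, 3, 8].

[2; 3, 4, 2, 3, 5, 3, 8]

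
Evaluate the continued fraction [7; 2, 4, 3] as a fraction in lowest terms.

216/29

Using pₖ = aₖpₖ₋₁ + pₖ₋₂ and qₖ = aₖqₖ₋₁ + qₖ₋₂:
  k=0: a=7, p=7, q=1
  k=1: a=2, p=15, q=2
  k=2: a=4, p=67, q=9
  k=3: a=3, p=216, q=29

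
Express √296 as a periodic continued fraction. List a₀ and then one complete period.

[17; 4, 1, 7, 1, 4, 34]

a₀ = ⌊√296⌋ = 17.
With m₀=0, d₀=1 and mₖ₊₁ = dₖaₖ − mₖ, dₖ₊₁ = (n − mₖ₊₁²)/dₖ, aₖ₊₁ = ⌊(a₀+mₖ₊₁)/dₖ₊₁⌋:
  k=1: m=17, d=7, a=4
  k=2: m=11, d=25, a=1
  k=3: m=14, d=4, a=7
  k=4: m=14, d=25, a=1
  k=5: m=11, d=7, a=4
  k=6: m=17, d=1, a=34
d=1 and a=2a₀=34 at k=6, so the next step gives (m, d) = (17, 7) again — its k=1 value — and the period has length 6.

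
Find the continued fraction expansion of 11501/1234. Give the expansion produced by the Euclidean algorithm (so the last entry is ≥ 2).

11501 = 9×1234 + 395
1234 = 3×395 + 49
395 = 8×49 + 3
49 = 16×3 + 1
3 = 3×1 + 0  (stop)
So 11501/1234 = [9; 3, 8, 16, 3].

[9; 3, 8, 16, 3]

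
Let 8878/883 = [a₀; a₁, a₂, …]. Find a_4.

1

8878 = 10·883 + 48   →  a_0 = 10
883 = 18·48 + 19   →  a_1 = 18
48 = 2·19 + 10   →  a_2 = 2
19 = 1·10 + 9   →  a_3 = 1
10 = 1·9 + 1   →  a_4 = 1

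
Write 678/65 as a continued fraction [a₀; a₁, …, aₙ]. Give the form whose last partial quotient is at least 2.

678 = 10×65 + 28
65 = 2×28 + 9
28 = 3×9 + 1
9 = 9×1 + 0  (stop)
So 678/65 = [10; 2, 3, 9].

[10; 2, 3, 9]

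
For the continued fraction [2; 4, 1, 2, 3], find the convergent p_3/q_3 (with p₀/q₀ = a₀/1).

31/14

Using pₖ = aₖpₖ₋₁ + pₖ₋₂, qₖ = aₖqₖ₋₁ + qₖ₋₂ (with p₋₁=1, p₋₂=0, q₋₁=0, q₋₂=1):
  k=0: a=2, p=2, q=1
  k=1: a=4, p=9, q=4
  k=2: a=1, p=11, q=5
  k=3: a=2, p=31, q=14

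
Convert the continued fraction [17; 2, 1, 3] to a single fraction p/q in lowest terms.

Fold from the inside: start with 3/1.
  1 + 1/3 = 4/3
  2 + 3/4 = 11/4
  17 + 4/11 = 191/11

191/11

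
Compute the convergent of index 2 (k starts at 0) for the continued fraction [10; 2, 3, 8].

73/7

Using pₖ = aₖpₖ₋₁ + pₖ₋₂, qₖ = aₖqₖ₋₁ + qₖ₋₂ (with p₋₁=1, p₋₂=0, q₋₁=0, q₋₂=1):
  k=0: a=10, p=10, q=1
  k=1: a=2, p=21, q=2
  k=2: a=3, p=73, q=7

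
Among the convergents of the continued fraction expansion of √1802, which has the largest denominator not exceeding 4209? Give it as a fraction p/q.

144245/3398

√1802 = [42; 2, 4, 2, 84, …] (period length 4).
Convergents:
  p_0/q_0 = 42/1
  p_1/q_1 = 85/2
  p_2/q_2 = 382/9
  p_3/q_3 = 849/20
  p_4/q_4 = 71698/1689
  p_5/q_5 = 144245/3398
  p_6/q_6 = 648678/15281
q_5 = 3398 ≤ 4209 < 15281 = q_6, so the answer is 144245/3398.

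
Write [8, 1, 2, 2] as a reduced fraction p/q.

Using pₖ = aₖpₖ₋₁ + pₖ₋₂ and qₖ = aₖqₖ₋₁ + qₖ₋₂:
  k=0: a=8, p=8, q=1
  k=1: a=1, p=9, q=1
  k=2: a=2, p=26, q=3
  k=3: a=2, p=61, q=7

61/7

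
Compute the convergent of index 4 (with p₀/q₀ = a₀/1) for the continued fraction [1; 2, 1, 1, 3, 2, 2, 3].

Using pₖ = aₖpₖ₋₁ + pₖ₋₂, qₖ = aₖqₖ₋₁ + qₖ₋₂ (with p₋₁=1, p₋₂=0, q₋₁=0, q₋₂=1):
  k=0: a=1, p=1, q=1
  k=1: a=2, p=3, q=2
  k=2: a=1, p=4, q=3
  k=3: a=1, p=7, q=5
  k=4: a=3, p=25, q=18

25/18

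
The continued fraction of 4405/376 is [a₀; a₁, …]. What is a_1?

1

4405 = 11·376 + 269   →  a_0 = 11
376 = 1·269 + 107   →  a_1 = 1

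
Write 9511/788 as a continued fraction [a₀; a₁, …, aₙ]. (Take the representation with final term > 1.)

[12; 14, 3, 18]

9511 = 12·788 + 55
788 = 14·55 + 18
55 = 3·18 + 1
18 = 18·1 + 0  (stop)
So 9511/788 = [12; 14, 3, 18].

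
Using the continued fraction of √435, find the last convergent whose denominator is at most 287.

√435 = [20; 1, 5, 1, 40, …] (period length 4).
Convergents:
  p_0/q_0 = 20/1
  p_1/q_1 = 21/1
  p_2/q_2 = 125/6
  p_3/q_3 = 146/7
  p_4/q_4 = 5965/286
  p_5/q_5 = 6111/293
q_4 = 286 ≤ 287 < 293 = q_5, so the answer is 5965/286.

5965/286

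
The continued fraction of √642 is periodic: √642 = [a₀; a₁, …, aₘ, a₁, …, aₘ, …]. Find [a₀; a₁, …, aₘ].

a₀ = ⌊√642⌋ = 25.
With m₀=0, d₀=1 and mₖ₊₁ = dₖaₖ − mₖ, dₖ₊₁ = (n − mₖ₊₁²)/dₖ, aₖ₊₁ = ⌊(a₀+mₖ₊₁)/dₖ₊₁⌋:
  k=1: m=25, d=17, a=2
  k=2: m=9, d=33, a=1
  k=3: m=24, d=2, a=24
  k=4: m=24, d=33, a=1
  k=5: m=9, d=17, a=2
  k=6: m=25, d=1, a=50
d=1 and a=2a₀=50 at k=6, so the next step gives (m, d) = (25, 17) again — its k=1 value — and the period has length 6.

[25; 2, 1, 24, 1, 2, 50]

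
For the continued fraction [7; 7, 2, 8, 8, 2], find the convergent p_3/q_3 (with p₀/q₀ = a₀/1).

Using pₖ = aₖpₖ₋₁ + pₖ₋₂, qₖ = aₖqₖ₋₁ + qₖ₋₂ (with p₋₁=1, p₋₂=0, q₋₁=0, q₋₂=1):
  k=0: a=7, p=7, q=1
  k=1: a=7, p=50, q=7
  k=2: a=2, p=107, q=15
  k=3: a=8, p=906, q=127

906/127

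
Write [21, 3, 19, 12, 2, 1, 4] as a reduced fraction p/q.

214897/10076

Using pₖ = aₖpₖ₋₁ + pₖ₋₂ and qₖ = aₖqₖ₋₁ + qₖ₋₂:
  k=0: a=21, p=21, q=1
  k=1: a=3, p=64, q=3
  k=2: a=19, p=1237, q=58
  k=3: a=12, p=14908, q=699
  k=4: a=2, p=31053, q=1456
  k=5: a=1, p=45961, q=2155
  k=6: a=4, p=214897, q=10076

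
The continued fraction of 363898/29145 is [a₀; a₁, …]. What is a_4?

363898 = 12·29145 + 14158   →  a_0 = 12
29145 = 2·14158 + 829   →  a_1 = 2
14158 = 17·829 + 65   →  a_2 = 17
829 = 12·65 + 49   →  a_3 = 12
65 = 1·49 + 16   →  a_4 = 1

1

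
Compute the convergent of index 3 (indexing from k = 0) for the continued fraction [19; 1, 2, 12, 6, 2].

Using pₖ = aₖpₖ₋₁ + pₖ₋₂, qₖ = aₖqₖ₋₁ + qₖ₋₂ (with p₋₁=1, p₋₂=0, q₋₁=0, q₋₂=1):
  k=0: a=19, p=19, q=1
  k=1: a=1, p=20, q=1
  k=2: a=2, p=59, q=3
  k=3: a=12, p=728, q=37

728/37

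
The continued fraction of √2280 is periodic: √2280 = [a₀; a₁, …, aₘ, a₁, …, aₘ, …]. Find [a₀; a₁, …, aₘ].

a₀ = ⌊√2280⌋ = 47.
With m₀=0, d₀=1 and mₖ₊₁ = dₖaₖ − mₖ, dₖ₊₁ = (n − mₖ₊₁²)/dₖ, aₖ₊₁ = ⌊(a₀+mₖ₊₁)/dₖ₊₁⌋:
  k=1: m=47, d=71, a=1
  k=2: m=24, d=24, a=2
  k=3: m=24, d=71, a=1
  k=4: m=47, d=1, a=94
d=1 and a=2a₀=94 at k=4, so the next step gives (m, d) = (47, 71) again — its k=1 value — and the period has length 4.

[47; 1, 2, 1, 94]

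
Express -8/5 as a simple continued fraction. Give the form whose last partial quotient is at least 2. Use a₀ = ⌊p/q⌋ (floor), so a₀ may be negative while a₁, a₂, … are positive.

[-2; 2, 2]

-8 = -2·5 + 2
5 = 2·2 + 1
2 = 2·1 + 0  (stop)
So -8/5 = [-2; 2, 2].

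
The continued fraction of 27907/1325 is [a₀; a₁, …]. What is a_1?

27907 = 21·1325 + 82   →  a_0 = 21
1325 = 16·82 + 13   →  a_1 = 16

16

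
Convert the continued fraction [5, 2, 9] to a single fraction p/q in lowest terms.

104/19

Using pₖ = aₖpₖ₋₁ + pₖ₋₂ and qₖ = aₖqₖ₋₁ + qₖ₋₂:
  k=0: a=5, p=5, q=1
  k=1: a=2, p=11, q=2
  k=2: a=9, p=104, q=19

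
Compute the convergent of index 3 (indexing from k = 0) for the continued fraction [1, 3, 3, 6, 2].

82/63

Using pₖ = aₖpₖ₋₁ + pₖ₋₂, qₖ = aₖqₖ₋₁ + qₖ₋₂ (with p₋₁=1, p₋₂=0, q₋₁=0, q₋₂=1):
  k=0: a=1, p=1, q=1
  k=1: a=3, p=4, q=3
  k=2: a=3, p=13, q=10
  k=3: a=6, p=82, q=63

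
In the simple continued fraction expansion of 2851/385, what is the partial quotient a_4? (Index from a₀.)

3

2851 = 7·385 + 156   →  a_0 = 7
385 = 2·156 + 73   →  a_1 = 2
156 = 2·73 + 10   →  a_2 = 2
73 = 7·10 + 3   →  a_3 = 7
10 = 3·3 + 1   →  a_4 = 3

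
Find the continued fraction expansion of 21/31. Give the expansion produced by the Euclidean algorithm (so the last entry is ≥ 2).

21 = 0*31 + 21
31 = 1*21 + 10
21 = 2*10 + 1
10 = 10*1 + 0  (stop)
So 21/31 = [0; 1, 2, 10].

[0; 1, 2, 10]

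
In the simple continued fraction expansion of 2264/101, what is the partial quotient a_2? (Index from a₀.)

2

2264 = 22·101 + 42   →  a_0 = 22
101 = 2·42 + 17   →  a_1 = 2
42 = 2·17 + 8   →  a_2 = 2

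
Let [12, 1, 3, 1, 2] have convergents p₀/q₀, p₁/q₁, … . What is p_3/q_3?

Using pₖ = aₖpₖ₋₁ + pₖ₋₂, qₖ = aₖqₖ₋₁ + qₖ₋₂ (with p₋₁=1, p₋₂=0, q₋₁=0, q₋₂=1):
  k=0: a=12, p=12, q=1
  k=1: a=1, p=13, q=1
  k=2: a=3, p=51, q=4
  k=3: a=1, p=64, q=5

64/5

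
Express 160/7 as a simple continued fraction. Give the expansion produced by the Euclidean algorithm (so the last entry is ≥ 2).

160 = 22·7 + 6
7 = 1·6 + 1
6 = 6·1 + 0  (stop)
So 160/7 = [22; 1, 6].

[22; 1, 6]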